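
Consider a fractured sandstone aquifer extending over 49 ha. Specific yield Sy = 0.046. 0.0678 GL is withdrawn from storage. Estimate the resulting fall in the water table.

A = 49 ha = 4.9 × 10^5 m²
ΔV = 0.0678 GL = 67800 m³
Δh = ΔV / (Sy × A) = 67800 m³ / (0.046 × 4.9 × 10^5 m²) = 3.008 m

Δh ≈ 3.01 m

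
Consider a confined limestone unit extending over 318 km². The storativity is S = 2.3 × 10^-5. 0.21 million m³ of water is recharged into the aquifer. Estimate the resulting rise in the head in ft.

Δh ≈ 94.2 ft

A = 318 km² = 3.18 × 10^8 m²
ΔV = 0.21 million m³ = 2.1 × 10^5 m³
Δh = ΔV / (S × A) = 2.1 × 10^5 m³ / (2.3 × 10^-5 × 3.18 × 10^8 m²) = 28.71 m
Δh = 28.71 m = 94.2 ft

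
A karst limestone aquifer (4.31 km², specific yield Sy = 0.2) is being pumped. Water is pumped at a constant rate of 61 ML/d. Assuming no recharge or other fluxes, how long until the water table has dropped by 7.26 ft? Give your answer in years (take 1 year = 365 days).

A = 4.31 km² = 4.31 × 10^6 m²
Δh = 7.26 ft = 2.213 m
ΔV = Sy × A × Δh = 0.2 × 4.31 × 10^6 × 2.213 = 1.907 × 10^6 m³
Q = 61 ML/d = 61000 m³/d
t = ΔV / Q = 1.907 × 10^6 m³ / 61000 m³/d = 31.27 d
t = 31.27 d ≈ 0.08567 years

t ≈ 0.0857 years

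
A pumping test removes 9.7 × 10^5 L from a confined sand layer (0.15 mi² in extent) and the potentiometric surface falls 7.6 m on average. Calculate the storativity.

S ≈ 3.3 × 10^-4

A = 0.15 mi² = 3.885 × 10^5 m²
ΔV = 9.7 × 10^5 L = 970 m³
S = ΔV / (A × Δh) = 970 m³ / (3.885 × 10^5 m² × 7.6 m) = 3.285 × 10^-4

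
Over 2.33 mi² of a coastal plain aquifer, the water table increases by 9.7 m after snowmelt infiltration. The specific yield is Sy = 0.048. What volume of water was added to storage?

ΔV ≈ 2.81 × 10^6 m³

A = 2.33 mi² = 6.035 × 10^6 m²
ΔV = Sy × A × Δh = 0.048 × 6.035 × 10^6 m² × 9.7 m = 2.81 × 10^6 m³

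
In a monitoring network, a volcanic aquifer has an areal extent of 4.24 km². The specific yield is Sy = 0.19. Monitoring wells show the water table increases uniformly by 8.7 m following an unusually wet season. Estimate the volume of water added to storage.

A = 4.24 km² = 4.24 × 10^6 m²
ΔV = Sy × A × Δh = 0.19 × 4.24 × 10^6 m² × 8.7 m = 7.009 × 10^6 m³

ΔV ≈ 7.01 × 10^6 m³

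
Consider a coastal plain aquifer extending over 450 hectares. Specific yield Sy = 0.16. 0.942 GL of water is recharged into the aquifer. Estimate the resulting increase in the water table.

Δh ≈ 1.31 m

A = 450 hectares = 4.5 × 10^6 m²
ΔV = 0.942 GL = 9.42 × 10^5 m³
Δh = ΔV / (Sy × A) = 9.42 × 10^5 m³ / (0.16 × 4.5 × 10^6 m²) = 1.308 m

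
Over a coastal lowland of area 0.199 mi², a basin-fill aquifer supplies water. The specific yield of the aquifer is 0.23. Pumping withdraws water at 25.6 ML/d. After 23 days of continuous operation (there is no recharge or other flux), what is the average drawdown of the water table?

Δh ≈ 4.97 m

A = 0.199 mi² = 5.154 × 10^5 m²
Q = 25.6 ML/d = 25600 m³/d
ΔV = Q × t = 25600 m³/d × 23 d = 5.888 × 10^5 m³
Δh = ΔV / (Sy × A) = 5.888 × 10^5 / (0.23 × 5.154 × 10^5) = 4.967 m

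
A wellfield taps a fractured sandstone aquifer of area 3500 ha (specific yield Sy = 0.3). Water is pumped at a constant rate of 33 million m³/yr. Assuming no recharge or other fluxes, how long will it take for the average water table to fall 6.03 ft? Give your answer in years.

A = 3500 ha = 3.5 × 10^7 m²
Δh = 6.03 ft = 1.838 m
ΔV = Sy × A × Δh = 0.3 × 3.5 × 10^7 × 1.838 = 1.93 × 10^7 m³
Q = 33 million m³/yr = 90410 m³/d
t = ΔV / Q = 1.93 × 10^7 m³ / 90410 m³/d = 213.5 d
t = 213.5 d ≈ 0.5848 years

t ≈ 0.585 years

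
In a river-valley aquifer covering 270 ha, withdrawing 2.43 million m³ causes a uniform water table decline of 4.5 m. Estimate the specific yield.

A = 270 ha = 2.7 × 10^6 m²
ΔV = 2.43 million m³ = 2.43 × 10^6 m³
Sy = ΔV / (A × Δh) = 2.43 × 10^6 m³ / (2.7 × 10^6 m² × 4.5 m) = 0.2

Sy ≈ 0.2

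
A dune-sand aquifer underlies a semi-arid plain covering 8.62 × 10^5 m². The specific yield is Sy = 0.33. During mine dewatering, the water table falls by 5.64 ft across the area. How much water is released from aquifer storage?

ΔV ≈ 4.89 × 10^5 m³

Δh = 5.64 ft = 1.719 m
ΔV = Sy × A × Δh = 0.33 × 8.62 × 10^5 m² × 1.719 m = 4.89 × 10^5 m³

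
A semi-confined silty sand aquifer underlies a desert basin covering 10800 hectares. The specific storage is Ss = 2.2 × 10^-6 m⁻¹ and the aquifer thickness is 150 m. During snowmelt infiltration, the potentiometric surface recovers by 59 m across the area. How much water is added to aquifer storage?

ΔV ≈ 2.1 × 10^6 m³

S = Ss × b = 2.2 × 10^-6 m⁻¹ × 150 m = 3.3 × 10^-4
A = 10800 hectares = 1.08 × 10^8 m²
ΔV = S × A × Δh = 3.3 × 10^-4 × 1.08 × 10^8 m² × 59 m = 2.103 × 10^6 m³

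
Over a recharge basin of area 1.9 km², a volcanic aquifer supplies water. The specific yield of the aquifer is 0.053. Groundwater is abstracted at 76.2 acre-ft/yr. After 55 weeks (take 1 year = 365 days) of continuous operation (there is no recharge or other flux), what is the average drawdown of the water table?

A = 1.9 km² = 1.9 × 10^6 m²
Q = 76.2 acre-ft/yr = 257.5 m³/d
t = 55 weeks = 385 d
ΔV = Q × t = 257.5 m³/d × 385 d = 99140 m³
Δh = ΔV / (Sy × A) = 99140 / (0.053 × 1.9 × 10^6) = 0.9845 m

Δh ≈ 0.985 m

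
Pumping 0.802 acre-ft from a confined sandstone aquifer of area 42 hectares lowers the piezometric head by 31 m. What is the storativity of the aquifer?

S ≈ 7.6 × 10^-5

A = 42 hectares = 4.2 × 10^5 m²
ΔV = 0.802 acre-ft = 989.3 m³
S = ΔV / (A × Δh) = 989.3 m³ / (4.2 × 10^5 m² × 31 m) = 7.598 × 10^-5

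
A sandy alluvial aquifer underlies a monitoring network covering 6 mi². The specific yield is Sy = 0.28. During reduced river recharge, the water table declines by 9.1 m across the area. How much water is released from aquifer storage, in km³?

ΔV ≈ 0.0396 km³

A = 6 mi² = 1.554 × 10^7 m²
ΔV = Sy × A × Δh = 0.28 × 1.554 × 10^7 m² × 9.1 m = 3.96 × 10^7 m³
ΔV = 3.96 × 10^7 m³ = 0.0396 km³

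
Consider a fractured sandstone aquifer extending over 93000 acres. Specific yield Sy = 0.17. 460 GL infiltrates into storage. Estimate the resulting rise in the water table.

A = 93000 acres = 3.764 × 10^8 m²
ΔV = 460 GL = 4.6 × 10^8 m³
Δh = ΔV / (Sy × A) = 4.6 × 10^8 m³ / (0.17 × 3.764 × 10^8 m²) = 7.19 m

Δh ≈ 7.19 m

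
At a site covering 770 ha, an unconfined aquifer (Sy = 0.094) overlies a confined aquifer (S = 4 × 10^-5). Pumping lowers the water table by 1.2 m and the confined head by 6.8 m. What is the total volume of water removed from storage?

ΔV ≈ 8.71 × 10^5 m³

A = 770 ha = 7.7 × 10^6 m²
Unconfined: ΔV_u = Sy × A × Δh_u = 0.094 × 7.7 × 10^6 × 1.2 = 8.686 × 10^5 m³
Confined: ΔV_c = S × A × Δh_c = 4 × 10^-5 × 7.7 × 10^6 × 6.8 = 2094 m³
Total ΔV = 8.686 × 10^5 + 2094 = 8.707 × 10^5 m³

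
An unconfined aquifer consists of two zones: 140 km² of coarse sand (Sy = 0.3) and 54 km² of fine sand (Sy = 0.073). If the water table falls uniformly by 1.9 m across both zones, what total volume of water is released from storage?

ΔV ≈ 8.73 × 10^7 m³

A₁ = 140 km² = 1.4 × 10^8 m²; A₂ = 54 km² = 5.4 × 10^7 m²
ΔV₁ = 0.3 × 1.4 × 10^8 × 1.9 = 7.98 × 10^7 m³
ΔV₂ = 0.073 × 5.4 × 10^7 × 1.9 = 7.49 × 10^6 m³
ΔV = ΔV₁ + ΔV₂ = 8.729 × 10^7 m³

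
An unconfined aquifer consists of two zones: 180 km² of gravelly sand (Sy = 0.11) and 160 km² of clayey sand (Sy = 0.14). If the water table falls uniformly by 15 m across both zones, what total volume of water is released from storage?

ΔV ≈ 6.33 × 10^8 m³

A₁ = 180 km² = 1.8 × 10^8 m²; A₂ = 160 km² = 1.6 × 10^8 m²
ΔV₁ = 0.11 × 1.8 × 10^8 × 15 = 2.97 × 10^8 m³
ΔV₂ = 0.14 × 1.6 × 10^8 × 15 = 3.36 × 10^8 m³
ΔV = ΔV₁ + ΔV₂ = 6.33 × 10^8 m³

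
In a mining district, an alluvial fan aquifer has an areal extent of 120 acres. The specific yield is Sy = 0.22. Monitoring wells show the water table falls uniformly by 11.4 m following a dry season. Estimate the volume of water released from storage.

ΔV ≈ 1.22 × 10^6 m³

A = 120 acres = 4.856 × 10^5 m²
ΔV = Sy × A × Δh = 0.22 × 4.856 × 10^5 m² × 11.4 m = 1.218 × 10^6 m³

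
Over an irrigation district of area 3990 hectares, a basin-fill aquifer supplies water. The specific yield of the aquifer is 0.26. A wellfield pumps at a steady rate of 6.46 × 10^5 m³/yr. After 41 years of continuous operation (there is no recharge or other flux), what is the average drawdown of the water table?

Δh ≈ 2.55 m

A = 3990 hectares = 3.99 × 10^7 m²
Q = 6.46 × 10^5 m³/yr = 1770 m³/d
t = 41 years = 14960 d
ΔV = Q × t = 1770 m³/d × 14960 d = 2.649 × 10^7 m³
Δh = ΔV / (Sy × A) = 2.649 × 10^7 / (0.26 × 3.99 × 10^7) = 2.553 m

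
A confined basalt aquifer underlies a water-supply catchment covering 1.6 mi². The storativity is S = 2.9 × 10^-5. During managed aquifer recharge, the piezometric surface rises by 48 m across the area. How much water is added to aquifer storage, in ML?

A = 1.6 mi² = 4.144 × 10^6 m²
ΔV = S × A × Δh = 2.9 × 10^-5 × 4.144 × 10^6 m² × 48 m = 5768 m³
ΔV = 5768 m³ = 5.768 ML

ΔV ≈ 5.77 ML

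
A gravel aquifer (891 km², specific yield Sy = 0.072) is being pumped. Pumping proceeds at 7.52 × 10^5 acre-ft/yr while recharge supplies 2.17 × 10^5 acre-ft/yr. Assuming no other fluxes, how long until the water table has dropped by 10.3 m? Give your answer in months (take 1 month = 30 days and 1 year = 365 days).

t ≈ 12.2 months

A = 891 km² = 8.91 × 10^8 m²
ΔV = Sy × A × Δh = 0.072 × 8.91 × 10^8 × 10.3 = 6.608 × 10^8 m³
Net withdrawal = 7.52 × 10^5 − 2.17 × 10^5 = 5.35 × 10^5 acre-ft/yr = 1.808 × 10^6 m³/d
t = ΔV / Q = 6.608 × 10^8 m³ / 1.808 × 10^6 m³/d = 365.5 d
t = 365.5 d ≈ 12.18 months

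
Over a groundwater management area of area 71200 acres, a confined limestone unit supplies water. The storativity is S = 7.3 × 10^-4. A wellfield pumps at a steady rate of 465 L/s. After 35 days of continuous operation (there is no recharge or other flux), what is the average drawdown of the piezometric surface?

A = 71200 acres = 2.881 × 10^8 m²
Q = 465 L/s = 40180 m³/d
ΔV = Q × t = 40180 m³/d × 35 d = 1.406 × 10^6 m³
Δh = ΔV / (S × A) = 1.406 × 10^6 / (7.3 × 10^-4 × 2.881 × 10^8) = 6.685 m

Δh ≈ 6.69 m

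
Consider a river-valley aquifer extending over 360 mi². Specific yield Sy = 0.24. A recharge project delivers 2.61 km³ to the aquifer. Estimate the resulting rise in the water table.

A = 360 mi² = 9.324 × 10^8 m²
ΔV = 2.61 km³ = 2.61 × 10^9 m³
Δh = ΔV / (Sy × A) = 2.61 × 10^9 m³ / (0.24 × 9.324 × 10^8 m²) = 11.66 m

Δh ≈ 11.7 m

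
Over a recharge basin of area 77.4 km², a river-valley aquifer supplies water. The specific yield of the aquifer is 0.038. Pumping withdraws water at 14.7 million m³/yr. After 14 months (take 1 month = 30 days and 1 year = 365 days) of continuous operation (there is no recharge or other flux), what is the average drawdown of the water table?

Δh ≈ 5.75 m

A = 77.4 km² = 7.74 × 10^7 m²
Q = 14.7 million m³/yr = 40270 m³/d
t = 14 months = 420 d
ΔV = Q × t = 40270 m³/d × 420 d = 1.692 × 10^7 m³
Δh = ΔV / (Sy × A) = 1.692 × 10^7 / (0.038 × 7.74 × 10^7) = 5.751 m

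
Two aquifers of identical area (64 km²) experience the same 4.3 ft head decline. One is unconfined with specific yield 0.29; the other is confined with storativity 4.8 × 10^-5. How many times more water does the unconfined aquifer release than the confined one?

ΔV_u / ΔV_c ≈ 6040

A = 64 km² = 6.4 × 10^7 m²
Δh = 4.3 ft = 1.311 m
Unconfined: ΔV_u = Sy × A × Δh = 0.29 × 6.4 × 10^7 × 1.311 = 2.433 × 10^7 m³
Confined: ΔV_c = S × A × Δh = 4.8 × 10^-5 × 6.4 × 10^7 × 1.311 = 4026 m³
Ratio = ΔV_u / ΔV_c = Sy / S = 0.29 / 4.8 × 10^-5 = 6042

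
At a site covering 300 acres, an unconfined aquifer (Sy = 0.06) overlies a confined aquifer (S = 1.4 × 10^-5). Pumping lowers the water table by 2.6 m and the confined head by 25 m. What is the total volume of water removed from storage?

ΔV ≈ 1.9 × 10^5 m³

A = 300 acres = 1.214 × 10^6 m²
Unconfined: ΔV_u = Sy × A × Δh_u = 0.06 × 1.214 × 10^6 × 2.6 = 1.894 × 10^5 m³
Confined: ΔV_c = S × A × Δh_c = 1.4 × 10^-5 × 1.214 × 10^6 × 25 = 424.9 m³
Total ΔV = 1.894 × 10^5 + 424.9 = 1.898 × 10^5 m³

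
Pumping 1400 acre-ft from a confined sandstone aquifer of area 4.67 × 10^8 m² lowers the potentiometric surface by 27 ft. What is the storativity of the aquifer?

Δh = 27 ft = 8.23 m
ΔV = 1400 acre-ft = 1.727 × 10^6 m³
S = ΔV / (A × Δh) = 1.727 × 10^6 m³ / (4.67 × 10^8 m² × 8.23 m) = 4.493 × 10^-4

S ≈ 4.5 × 10^-4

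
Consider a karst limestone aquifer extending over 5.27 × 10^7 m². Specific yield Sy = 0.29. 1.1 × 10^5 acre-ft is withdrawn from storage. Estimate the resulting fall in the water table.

ΔV = 1.1 × 10^5 acre-ft = 1.357 × 10^8 m³
Δh = ΔV / (Sy × A) = 1.357 × 10^8 m³ / (0.29 × 5.27 × 10^7 m²) = 8.878 m

Δh ≈ 8.88 m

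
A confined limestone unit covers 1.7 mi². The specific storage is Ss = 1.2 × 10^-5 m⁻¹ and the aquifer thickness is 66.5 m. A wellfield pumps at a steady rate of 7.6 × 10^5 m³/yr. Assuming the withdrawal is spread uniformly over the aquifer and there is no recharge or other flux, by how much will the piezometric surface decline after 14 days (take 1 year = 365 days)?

S = Ss × b = 1.2 × 10^-5 m⁻¹ × 66.5 m = 7.98 × 10^-4
A = 1.7 mi² = 4.403 × 10^6 m²
Q = 7.6 × 10^5 m³/yr = 2082 m³/d
ΔV = Q × t = 2082 m³/d × 14 d = 29150 m³
Δh = ΔV / (S × A) = 29150 / (7.98 × 10^-4 × 4.403 × 10^6) = 8.297 m

Δh ≈ 8.3 m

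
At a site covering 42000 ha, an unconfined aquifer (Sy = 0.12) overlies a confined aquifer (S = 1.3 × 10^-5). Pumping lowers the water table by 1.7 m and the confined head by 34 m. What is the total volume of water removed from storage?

A = 42000 ha = 4.2 × 10^8 m²
Unconfined: ΔV_u = Sy × A × Δh_u = 0.12 × 4.2 × 10^8 × 1.7 = 8.568 × 10^7 m³
Confined: ΔV_c = S × A × Δh_c = 1.3 × 10^-5 × 4.2 × 10^8 × 34 = 1.856 × 10^5 m³
Total ΔV = 8.568 × 10^7 + 1.856 × 10^5 = 8.587 × 10^7 m³

ΔV ≈ 8.59 × 10^7 m³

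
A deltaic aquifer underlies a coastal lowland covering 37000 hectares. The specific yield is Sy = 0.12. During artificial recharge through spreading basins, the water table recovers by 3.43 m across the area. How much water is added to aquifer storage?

A = 37000 hectares = 3.7 × 10^8 m²
ΔV = Sy × A × Δh = 0.12 × 3.7 × 10^8 m² × 3.43 m = 1.523 × 10^8 m³

ΔV ≈ 1.52 × 10^8 m³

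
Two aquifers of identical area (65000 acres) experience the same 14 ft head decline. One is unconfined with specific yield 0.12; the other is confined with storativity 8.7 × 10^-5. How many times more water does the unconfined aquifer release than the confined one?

ΔV_u / ΔV_c ≈ 1380

A = 65000 acres = 2.63 × 10^8 m²
Δh = 14 ft = 4.267 m
Unconfined: ΔV_u = Sy × A × Δh = 0.12 × 2.63 × 10^8 × 4.267 = 1.347 × 10^8 m³
Confined: ΔV_c = S × A × Δh = 8.7 × 10^-5 × 2.63 × 10^8 × 4.267 = 97650 m³
Ratio = ΔV_u / ΔV_c = Sy / S = 0.12 / 8.7 × 10^-5 = 1379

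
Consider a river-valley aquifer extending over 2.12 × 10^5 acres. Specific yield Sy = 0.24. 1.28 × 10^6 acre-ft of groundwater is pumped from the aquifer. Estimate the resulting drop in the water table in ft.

A = 2.12 × 10^5 acres = 8.579 × 10^8 m²
ΔV = 1.28 × 10^6 acre-ft = 1.579 × 10^9 m³
Δh = ΔV / (Sy × A) = 1.579 × 10^9 m³ / (0.24 × 8.579 × 10^8 m²) = 7.668 m
Δh = 7.668 m = 25.16 ft

Δh ≈ 25.2 ft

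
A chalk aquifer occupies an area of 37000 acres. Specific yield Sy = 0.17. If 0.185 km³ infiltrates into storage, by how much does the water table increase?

A = 37000 acres = 1.497 × 10^8 m²
ΔV = 0.185 km³ = 1.85 × 10^8 m³
Δh = ΔV / (Sy × A) = 1.85 × 10^8 m³ / (0.17 × 1.497 × 10^8 m²) = 7.268 m

Δh ≈ 7.27 m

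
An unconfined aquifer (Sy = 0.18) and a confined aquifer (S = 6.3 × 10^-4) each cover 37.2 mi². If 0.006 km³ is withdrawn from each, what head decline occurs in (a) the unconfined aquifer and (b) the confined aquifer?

Δh_u ≈ 0.346 m; Δh_c ≈ 98.8 m

A = 37.2 mi² = 9.635 × 10^7 m²
ΔV = 0.006 km³ = 6 × 10^6 m³
Unconfined: Δh_u = ΔV/(Sy·A) = 6 × 10^6/(0.18 × 9.635 × 10^7) = 0.346 m
Confined: Δh_c = ΔV/(S·A) = 6 × 10^6/(6.3 × 10^-4 × 9.635 × 10^7) = 98.85 m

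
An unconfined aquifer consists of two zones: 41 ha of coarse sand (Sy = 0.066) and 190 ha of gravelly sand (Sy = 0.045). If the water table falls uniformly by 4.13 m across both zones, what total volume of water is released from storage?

A₁ = 41 ha = 4.1 × 10^5 m²; A₂ = 190 ha = 1.9 × 10^6 m²
ΔV₁ = 0.066 × 4.1 × 10^5 × 4.13 = 1.118 × 10^5 m³
ΔV₂ = 0.045 × 1.9 × 10^6 × 4.13 = 3.531 × 10^5 m³
ΔV = ΔV₁ + ΔV₂ = 4.649 × 10^5 m³

ΔV ≈ 4.65 × 10^5 m³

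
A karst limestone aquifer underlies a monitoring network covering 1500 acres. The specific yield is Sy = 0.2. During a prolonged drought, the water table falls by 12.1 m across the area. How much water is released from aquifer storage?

A = 1500 acres = 6.07 × 10^6 m²
ΔV = Sy × A × Δh = 0.2 × 6.07 × 10^6 m² × 12.1 m = 1.469 × 10^7 m³

ΔV ≈ 1.47 × 10^7 m³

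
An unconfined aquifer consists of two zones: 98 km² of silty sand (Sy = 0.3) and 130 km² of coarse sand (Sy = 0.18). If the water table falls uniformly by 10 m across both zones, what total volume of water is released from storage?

A₁ = 98 km² = 9.8 × 10^7 m²; A₂ = 130 km² = 1.3 × 10^8 m²
ΔV₁ = 0.3 × 9.8 × 10^7 × 10 = 2.94 × 10^8 m³
ΔV₂ = 0.18 × 1.3 × 10^8 × 10 = 2.34 × 10^8 m³
ΔV = ΔV₁ + ΔV₂ = 5.28 × 10^8 m³

ΔV ≈ 5.28 × 10^8 m³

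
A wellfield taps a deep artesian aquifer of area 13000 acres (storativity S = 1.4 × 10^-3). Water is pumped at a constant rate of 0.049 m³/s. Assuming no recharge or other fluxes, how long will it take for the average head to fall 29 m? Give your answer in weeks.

A = 13000 acres = 5.261 × 10^7 m²
ΔV = S × A × Δh = 0.0014 × 5.261 × 10^7 × 29 = 2.136 × 10^6 m³
Q = 0.049 m³/s = 4234 m³/d
t = ΔV / Q = 2.136 × 10^6 m³ / 4234 m³/d = 504.5 d
t = 504.5 d ≈ 72.07 weeks

t ≈ 72.1 weeks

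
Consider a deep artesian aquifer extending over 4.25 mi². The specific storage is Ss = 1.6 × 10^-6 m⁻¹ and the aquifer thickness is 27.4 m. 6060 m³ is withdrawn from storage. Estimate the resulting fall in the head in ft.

Δh ≈ 41.2 ft

S = Ss × b = 1.6 × 10^-6 m⁻¹ × 27.4 m = 4.384 × 10^-5
A = 4.25 mi² = 1.101 × 10^7 m²
Δh = ΔV / (S × A) = 6060 m³ / (4.384 × 10^-5 × 1.101 × 10^7 m²) = 12.56 m
Δh = 12.56 m = 41.2 ft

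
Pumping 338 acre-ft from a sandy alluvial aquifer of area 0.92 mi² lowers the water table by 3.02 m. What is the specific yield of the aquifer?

A = 0.92 mi² = 2.383 × 10^6 m²
ΔV = 338 acre-ft = 4.169 × 10^5 m³
Sy = ΔV / (A × Δh) = 4.169 × 10^5 m³ / (2.383 × 10^6 m² × 3.02 m) = 0.05794

Sy ≈ 0.058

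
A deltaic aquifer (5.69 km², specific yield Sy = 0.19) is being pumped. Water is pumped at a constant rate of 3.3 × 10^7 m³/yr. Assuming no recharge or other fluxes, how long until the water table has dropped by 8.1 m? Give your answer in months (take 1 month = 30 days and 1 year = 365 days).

A = 5.69 km² = 5.69 × 10^6 m²
ΔV = Sy × A × Δh = 0.19 × 5.69 × 10^6 × 8.1 = 8.757 × 10^6 m³
Q = 3.3 × 10^7 m³/yr = 90410 m³/d
t = ΔV / Q = 8.757 × 10^6 m³ / 90410 m³/d = 96.86 d
t = 96.86 d ≈ 3.229 months

t ≈ 3.23 months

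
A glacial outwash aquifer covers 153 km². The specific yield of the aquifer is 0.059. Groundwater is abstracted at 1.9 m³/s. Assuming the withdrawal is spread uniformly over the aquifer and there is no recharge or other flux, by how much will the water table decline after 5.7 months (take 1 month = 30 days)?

A = 153 km² = 1.53 × 10^8 m²
Q = 1.9 m³/s = 1.642 × 10^5 m³/d
t = 5.7 months = 171 d
ΔV = Q × t = 1.642 × 10^5 m³/d × 171 d = 2.807 × 10^7 m³
Δh = ΔV / (Sy × A) = 2.807 × 10^7 / (0.059 × 1.53 × 10^8) = 3.11 m

Δh ≈ 3.11 m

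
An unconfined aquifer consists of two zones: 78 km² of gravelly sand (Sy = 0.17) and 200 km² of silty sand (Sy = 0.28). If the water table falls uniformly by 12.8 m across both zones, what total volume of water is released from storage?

ΔV ≈ 8.87 × 10^8 m³

A₁ = 78 km² = 7.8 × 10^7 m²; A₂ = 200 km² = 2 × 10^8 m²
ΔV₁ = 0.17 × 7.8 × 10^7 × 12.8 = 1.697 × 10^8 m³
ΔV₂ = 0.28 × 2 × 10^8 × 12.8 = 7.168 × 10^8 m³
ΔV = ΔV₁ + ΔV₂ = 8.865 × 10^8 m³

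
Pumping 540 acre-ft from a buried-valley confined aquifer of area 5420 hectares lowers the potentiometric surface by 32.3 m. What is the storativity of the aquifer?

A = 5420 hectares = 5.42 × 10^7 m²
ΔV = 540 acre-ft = 6.661 × 10^5 m³
S = ΔV / (A × Δh) = 6.661 × 10^5 m³ / (5.42 × 10^7 m² × 32.3 m) = 3.805 × 10^-4

S ≈ 3.8 × 10^-4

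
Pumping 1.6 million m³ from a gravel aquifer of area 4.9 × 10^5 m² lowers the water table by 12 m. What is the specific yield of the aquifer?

Sy ≈ 0.27

ΔV = 1.6 million m³ = 1.6 × 10^6 m³
Sy = ΔV / (A × Δh) = 1.6 × 10^6 m³ / (4.9 × 10^5 m² × 12 m) = 0.2721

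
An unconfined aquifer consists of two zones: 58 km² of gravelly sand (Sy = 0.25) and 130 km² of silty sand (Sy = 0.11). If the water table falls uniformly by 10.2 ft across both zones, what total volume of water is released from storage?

ΔV ≈ 8.95 × 10^7 m³

A₁ = 58 km² = 5.8 × 10^7 m²; A₂ = 130 km² = 1.3 × 10^8 m²
Δh = 10.2 ft = 3.109 m
ΔV₁ = 0.25 × 5.8 × 10^7 × 3.109 = 4.508 × 10^7 m³
ΔV₂ = 0.11 × 1.3 × 10^8 × 3.109 = 4.446 × 10^7 m³
ΔV = ΔV₁ + ΔV₂ = 8.954 × 10^7 m³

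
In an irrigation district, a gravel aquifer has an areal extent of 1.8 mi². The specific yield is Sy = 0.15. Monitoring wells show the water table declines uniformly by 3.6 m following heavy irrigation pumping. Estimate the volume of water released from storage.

A = 1.8 mi² = 4.662 × 10^6 m²
ΔV = Sy × A × Δh = 0.15 × 4.662 × 10^6 m² × 3.6 m = 2.517 × 10^6 m³

ΔV ≈ 2.52 × 10^6 m³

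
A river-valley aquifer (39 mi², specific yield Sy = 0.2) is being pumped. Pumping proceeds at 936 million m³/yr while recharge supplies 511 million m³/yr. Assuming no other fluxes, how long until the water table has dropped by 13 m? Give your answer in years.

t ≈ 0.618 years

A = 39 mi² = 1.01 × 10^8 m²
ΔV = Sy × A × Δh = 0.2 × 1.01 × 10^8 × 13 = 2.626 × 10^8 m³
Net withdrawal = 936 − 511 = 425 million m³/yr = 1.164 × 10^6 m³/d
t = ΔV / Q = 2.626 × 10^8 m³ / 1.164 × 10^6 m³/d = 225.5 d
t = 225.5 d ≈ 0.6179 years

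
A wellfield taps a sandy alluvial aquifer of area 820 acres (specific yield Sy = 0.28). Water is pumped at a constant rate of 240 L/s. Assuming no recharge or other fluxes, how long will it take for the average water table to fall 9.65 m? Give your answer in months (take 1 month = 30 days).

A = 820 acres = 3.318 × 10^6 m²
ΔV = Sy × A × Δh = 0.28 × 3.318 × 10^6 × 9.65 = 8.966 × 10^6 m³
Q = 240 L/s = 20740 m³/d
t = ΔV / Q = 8.966 × 10^6 m³ / 20740 m³/d = 432.4 d
t = 432.4 d ≈ 14.41 months

t ≈ 14.4 months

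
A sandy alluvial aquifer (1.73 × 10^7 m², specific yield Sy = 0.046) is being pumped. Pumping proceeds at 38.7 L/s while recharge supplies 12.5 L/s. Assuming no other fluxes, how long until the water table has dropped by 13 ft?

Δh = 13 ft = 3.962 m
ΔV = Sy × A × Δh = 0.046 × 1.73 × 10^7 × 3.962 = 3.153 × 10^6 m³
Net withdrawal = 38.7 − 12.5 = 26.2 L/s = 2264 m³/d
t = ΔV / Q = 3.153 × 10^6 m³ / 2264 m³/d = 1393 d

t ≈ 1390 days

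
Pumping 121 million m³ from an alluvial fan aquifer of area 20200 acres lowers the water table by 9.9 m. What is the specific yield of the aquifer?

Sy ≈ 0.15

A = 20200 acres = 8.175 × 10^7 m²
ΔV = 121 million m³ = 1.21 × 10^8 m³
Sy = ΔV / (A × Δh) = 1.21 × 10^8 m³ / (8.175 × 10^7 m² × 9.9 m) = 0.1495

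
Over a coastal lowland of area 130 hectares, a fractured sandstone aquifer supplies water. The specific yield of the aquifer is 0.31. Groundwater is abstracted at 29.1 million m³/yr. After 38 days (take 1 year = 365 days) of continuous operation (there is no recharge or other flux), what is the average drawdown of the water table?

A = 130 hectares = 1.3 × 10^6 m²
Q = 29.1 million m³/yr = 79730 m³/d
ΔV = Q × t = 79730 m³/d × 38 d = 3.03 × 10^6 m³
Δh = ΔV / (Sy × A) = 3.03 × 10^6 / (0.31 × 1.3 × 10^6) = 7.518 m

Δh ≈ 7.52 m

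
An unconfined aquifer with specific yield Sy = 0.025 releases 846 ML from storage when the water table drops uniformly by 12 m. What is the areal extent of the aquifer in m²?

ΔV = 846 ML = 8.46 × 10^5 m³
A = ΔV / (Sy × Δh) = 8.46 × 10^5 / (0.025 × 12) = 2.82 × 10^6 m²

A ≈ 2.82 × 10^6 m²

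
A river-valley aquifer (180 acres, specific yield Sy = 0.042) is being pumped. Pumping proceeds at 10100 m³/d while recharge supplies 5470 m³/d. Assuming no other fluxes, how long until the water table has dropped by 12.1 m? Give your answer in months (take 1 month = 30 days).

t ≈ 2.67 months

A = 180 acres = 7.284 × 10^5 m²
ΔV = Sy × A × Δh = 0.042 × 7.284 × 10^5 × 12.1 = 3.702 × 10^5 m³
Net withdrawal = 10100 − 5470 = 4630 m³/d
t = ΔV / Q = 3.702 × 10^5 m³ / 4630 m³/d = 79.95 d
t = 79.95 d ≈ 2.665 months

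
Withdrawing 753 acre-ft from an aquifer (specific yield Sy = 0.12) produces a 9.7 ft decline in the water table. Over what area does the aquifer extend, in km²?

Δh = 9.7 ft = 2.957 m
ΔV = 753 acre-ft = 9.288 × 10^5 m³
A = ΔV / (Sy × Δh) = 9.288 × 10^5 / (0.12 × 2.957) = 2.618 × 10^6 m²
A = 2.618 × 10^6 m² = 2.618 km²

A ≈ 2.62 km²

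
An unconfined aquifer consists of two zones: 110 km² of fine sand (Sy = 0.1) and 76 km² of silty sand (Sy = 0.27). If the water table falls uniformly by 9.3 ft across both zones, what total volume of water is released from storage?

ΔV ≈ 8.93 × 10^7 m³

A₁ = 110 km² = 1.1 × 10^8 m²; A₂ = 76 km² = 7.6 × 10^7 m²
Δh = 9.3 ft = 2.835 m
ΔV₁ = 0.1 × 1.1 × 10^8 × 2.835 = 3.118 × 10^7 m³
ΔV₂ = 0.27 × 7.6 × 10^7 × 2.835 = 5.817 × 10^7 m³
ΔV = ΔV₁ + ΔV₂ = 8.935 × 10^7 m³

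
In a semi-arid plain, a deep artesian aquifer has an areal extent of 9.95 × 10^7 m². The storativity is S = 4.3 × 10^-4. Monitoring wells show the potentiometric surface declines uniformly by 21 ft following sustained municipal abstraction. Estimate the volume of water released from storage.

ΔV ≈ 2.74 × 10^5 m³

Δh = 21 ft = 6.401 m
ΔV = S × A × Δh = 4.3 × 10^-4 × 9.95 × 10^7 m² × 6.401 m = 2.739 × 10^5 m³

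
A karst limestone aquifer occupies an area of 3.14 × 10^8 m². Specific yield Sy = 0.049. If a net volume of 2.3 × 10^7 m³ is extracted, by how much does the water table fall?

Δh ≈ 1.49 m

Δh = ΔV / (Sy × A) = 2.3 × 10^7 m³ / (0.049 × 3.14 × 10^8 m²) = 1.495 m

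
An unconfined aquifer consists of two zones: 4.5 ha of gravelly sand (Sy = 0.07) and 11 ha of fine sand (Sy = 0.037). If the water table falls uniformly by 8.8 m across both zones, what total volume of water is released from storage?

A₁ = 4.5 ha = 45000 m²; A₂ = 11 ha = 1.1 × 10^5 m²
ΔV₁ = 0.07 × 45000 × 8.8 = 27720 m³
ΔV₂ = 0.037 × 1.1 × 10^5 × 8.8 = 35820 m³
ΔV = ΔV₁ + ΔV₂ = 63540 m³

ΔV ≈ 63500 m³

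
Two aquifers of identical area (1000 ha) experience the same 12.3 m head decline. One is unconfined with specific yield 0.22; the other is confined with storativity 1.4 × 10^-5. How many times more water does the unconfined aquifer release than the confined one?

ΔV_u / ΔV_c ≈ 15700

A = 1000 ha = 1 × 10^7 m²
Unconfined: ΔV_u = Sy × A × Δh = 0.22 × 1 × 10^7 × 12.3 = 2.706 × 10^7 m³
Confined: ΔV_c = S × A × Δh = 1.4 × 10^-5 × 1 × 10^7 × 12.3 = 1722 m³
Ratio = ΔV_u / ΔV_c = Sy / S = 0.22 / 1.4 × 10^-5 = 15710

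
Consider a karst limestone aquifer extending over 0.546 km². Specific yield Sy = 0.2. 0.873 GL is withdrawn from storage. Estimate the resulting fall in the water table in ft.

A = 0.546 km² = 5.46 × 10^5 m²
ΔV = 0.873 GL = 8.73 × 10^5 m³
Δh = ΔV / (Sy × A) = 8.73 × 10^5 m³ / (0.2 × 5.46 × 10^5 m²) = 7.995 m
Δh = 7.995 m = 26.23 ft

Δh ≈ 26.2 ft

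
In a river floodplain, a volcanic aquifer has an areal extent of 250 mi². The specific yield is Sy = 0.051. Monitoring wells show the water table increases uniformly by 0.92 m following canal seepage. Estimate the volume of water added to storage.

ΔV ≈ 3.04 × 10^7 m³

A = 250 mi² = 6.475 × 10^8 m²
ΔV = Sy × A × Δh = 0.051 × 6.475 × 10^8 m² × 0.92 m = 3.038 × 10^7 m³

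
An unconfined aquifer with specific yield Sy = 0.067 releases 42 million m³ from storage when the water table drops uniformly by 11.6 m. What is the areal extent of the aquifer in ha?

ΔV = 42 million m³ = 4.2 × 10^7 m³
A = ΔV / (Sy × Δh) = 4.2 × 10^7 / (0.067 × 11.6) = 5.404 × 10^7 m²
A = 5.404 × 10^7 m² = 5404 ha

A ≈ 5400 ha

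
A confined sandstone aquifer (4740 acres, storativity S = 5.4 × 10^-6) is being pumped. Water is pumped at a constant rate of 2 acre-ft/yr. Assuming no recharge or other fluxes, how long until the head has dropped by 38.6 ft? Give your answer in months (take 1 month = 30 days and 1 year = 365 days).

A = 4740 acres = 1.918 × 10^7 m²
Δh = 38.6 ft = 11.77 m
ΔV = S × A × Δh = 5.4 × 10^-6 × 1.918 × 10^7 × 11.77 = 1219 m³
Q = 2 acre-ft/yr = 6.759 m³/d
t = ΔV / Q = 1219 m³ / 6.759 m³/d = 180.3 d
t = 180.3 d ≈ 6.01 months

t ≈ 6.01 months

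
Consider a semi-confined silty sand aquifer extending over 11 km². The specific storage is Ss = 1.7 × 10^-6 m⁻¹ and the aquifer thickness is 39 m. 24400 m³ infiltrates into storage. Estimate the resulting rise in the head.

Δh ≈ 33.5 m

S = Ss × b = 1.7 × 10^-6 m⁻¹ × 39 m = 6.63 × 10^-5
A = 11 km² = 1.1 × 10^7 m²
Δh = ΔV / (S × A) = 24400 m³ / (6.63 × 10^-5 × 1.1 × 10^7 m²) = 33.46 m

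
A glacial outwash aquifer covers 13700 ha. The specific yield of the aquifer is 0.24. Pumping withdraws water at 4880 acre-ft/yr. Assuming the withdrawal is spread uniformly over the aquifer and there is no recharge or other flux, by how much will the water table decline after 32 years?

Δh ≈ 5.86 m

A = 13700 ha = 1.37 × 10^8 m²
Q = 4880 acre-ft/yr = 16490 m³/d
t = 32 years = 11680 d
ΔV = Q × t = 16490 m³/d × 11680 d = 1.926 × 10^8 m³
Δh = ΔV / (Sy × A) = 1.926 × 10^8 / (0.24 × 1.37 × 10^8) = 5.858 m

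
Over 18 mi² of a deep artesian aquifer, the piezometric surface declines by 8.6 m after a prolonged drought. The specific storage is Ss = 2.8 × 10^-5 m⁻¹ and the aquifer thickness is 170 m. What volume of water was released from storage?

S = Ss × b = 2.8 × 10^-5 m⁻¹ × 170 m = 4.76 × 10^-3
A = 18 mi² = 4.662 × 10^7 m²
ΔV = S × A × Δh = 0.00476 × 4.662 × 10^7 m² × 8.6 m = 1.908 × 10^6 m³

ΔV ≈ 1.91 × 10^6 m³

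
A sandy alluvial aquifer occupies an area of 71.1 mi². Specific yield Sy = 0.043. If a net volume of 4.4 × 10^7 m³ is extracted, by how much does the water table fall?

Δh ≈ 5.56 m

A = 71.1 mi² = 1.841 × 10^8 m²
Δh = ΔV / (Sy × A) = 4.4 × 10^7 m³ / (0.043 × 1.841 × 10^8 m²) = 5.557 m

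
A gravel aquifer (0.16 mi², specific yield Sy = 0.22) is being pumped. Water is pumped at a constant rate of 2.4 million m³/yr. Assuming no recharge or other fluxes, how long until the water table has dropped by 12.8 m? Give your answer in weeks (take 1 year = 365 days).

t ≈ 25.4 weeks

A = 0.16 mi² = 4.144 × 10^5 m²
ΔV = Sy × A × Δh = 0.22 × 4.144 × 10^5 × 12.8 = 1.167 × 10^6 m³
Q = 2.4 million m³/yr = 6575 m³/d
t = ΔV / Q = 1.167 × 10^6 m³ / 6575 m³/d = 177.5 d
t = 177.5 d ≈ 25.35 weeks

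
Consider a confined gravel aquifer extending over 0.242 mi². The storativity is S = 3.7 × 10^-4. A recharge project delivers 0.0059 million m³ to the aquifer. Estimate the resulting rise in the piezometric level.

A = 0.242 mi² = 6.268 × 10^5 m²
ΔV = 0.0059 million m³ = 5900 m³
Δh = ΔV / (S × A) = 5900 m³ / (3.7 × 10^-4 × 6.268 × 10^5 m²) = 25.44 m

Δh ≈ 25.4 m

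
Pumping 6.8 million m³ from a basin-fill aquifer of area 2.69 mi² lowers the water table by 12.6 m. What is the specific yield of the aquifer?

Sy ≈ 0.077

A = 2.69 mi² = 6.967 × 10^6 m²
ΔV = 6.8 million m³ = 6.8 × 10^6 m³
Sy = ΔV / (A × Δh) = 6.8 × 10^6 m³ / (6.967 × 10^6 m² × 12.6 m) = 0.07746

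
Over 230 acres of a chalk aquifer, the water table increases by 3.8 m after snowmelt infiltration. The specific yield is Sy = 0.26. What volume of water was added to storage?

A = 230 acres = 9.308 × 10^5 m²
ΔV = Sy × A × Δh = 0.26 × 9.308 × 10^5 m² × 3.8 m = 9.196 × 10^5 m³

ΔV ≈ 9.2 × 10^5 m³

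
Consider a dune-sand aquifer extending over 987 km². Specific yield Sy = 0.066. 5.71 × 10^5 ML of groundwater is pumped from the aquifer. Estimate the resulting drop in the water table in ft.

A = 987 km² = 9.87 × 10^8 m²
ΔV = 5.71 × 10^5 ML = 5.71 × 10^8 m³
Δh = ΔV / (Sy × A) = 5.71 × 10^8 m³ / (0.066 × 9.87 × 10^8 m²) = 8.765 m
Δh = 8.765 m = 28.76 ft

Δh ≈ 28.8 ft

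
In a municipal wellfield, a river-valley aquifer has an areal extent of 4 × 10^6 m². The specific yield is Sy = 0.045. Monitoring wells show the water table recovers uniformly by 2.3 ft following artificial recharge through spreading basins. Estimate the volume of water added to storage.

Δh = 2.3 ft = 0.701 m
ΔV = Sy × A × Δh = 0.045 × 4 × 10^6 m² × 0.701 m = 1.262 × 10^5 m³

ΔV ≈ 1.26 × 10^5 m³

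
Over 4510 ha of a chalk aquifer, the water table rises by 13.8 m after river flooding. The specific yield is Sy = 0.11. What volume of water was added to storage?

ΔV ≈ 6.85 × 10^7 m³

A = 4510 ha = 4.51 × 10^7 m²
ΔV = Sy × A × Δh = 0.11 × 4.51 × 10^7 m² × 13.8 m = 6.846 × 10^7 m³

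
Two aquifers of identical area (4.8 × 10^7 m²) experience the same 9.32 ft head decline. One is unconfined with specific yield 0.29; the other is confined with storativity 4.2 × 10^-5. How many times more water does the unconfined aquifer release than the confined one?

Δh = 9.32 ft = 2.841 m
Unconfined: ΔV_u = Sy × A × Δh = 0.29 × 4.8 × 10^7 × 2.841 = 3.954 × 10^7 m³
Confined: ΔV_c = S × A × Δh = 4.2 × 10^-5 × 4.8 × 10^7 × 2.841 = 5727 m³
Ratio = ΔV_u / ΔV_c = Sy / S = 0.29 / 4.2 × 10^-5 = 6905

ΔV_u / ΔV_c ≈ 6900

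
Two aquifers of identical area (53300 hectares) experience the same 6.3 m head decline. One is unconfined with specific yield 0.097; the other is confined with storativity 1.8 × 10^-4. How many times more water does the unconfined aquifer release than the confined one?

A = 53300 hectares = 5.33 × 10^8 m²
Unconfined: ΔV_u = Sy × A × Δh = 0.097 × 5.33 × 10^8 × 6.3 = 3.257 × 10^8 m³
Confined: ΔV_c = S × A × Δh = 1.8 × 10^-4 × 5.33 × 10^8 × 6.3 = 6.044 × 10^5 m³
Ratio = ΔV_u / ΔV_c = Sy / S = 0.097 / 1.8 × 10^-4 = 538.9

ΔV_u / ΔV_c ≈ 539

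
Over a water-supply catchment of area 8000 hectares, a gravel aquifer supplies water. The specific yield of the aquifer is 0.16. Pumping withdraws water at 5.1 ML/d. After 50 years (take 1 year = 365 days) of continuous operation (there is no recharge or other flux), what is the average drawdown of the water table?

Δh ≈ 7.27 m

A = 8000 hectares = 8 × 10^7 m²
Q = 5.1 ML/d = 5100 m³/d
t = 50 years = 18250 d
ΔV = Q × t = 5100 m³/d × 18250 d = 9.307 × 10^7 m³
Δh = ΔV / (Sy × A) = 9.307 × 10^7 / (0.16 × 8 × 10^7) = 7.271 m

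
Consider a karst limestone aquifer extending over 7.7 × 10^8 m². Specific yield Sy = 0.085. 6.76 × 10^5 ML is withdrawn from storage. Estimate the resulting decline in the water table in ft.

Δh ≈ 33.9 ft

ΔV = 6.76 × 10^5 ML = 6.76 × 10^8 m³
Δh = ΔV / (Sy × A) = 6.76 × 10^8 m³ / (0.085 × 7.7 × 10^8 m²) = 10.33 m
Δh = 10.33 m = 33.89 ft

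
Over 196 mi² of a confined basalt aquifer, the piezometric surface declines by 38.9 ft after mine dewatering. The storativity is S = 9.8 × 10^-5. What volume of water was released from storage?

ΔV ≈ 5.9 × 10^5 m³

A = 196 mi² = 5.076 × 10^8 m²
Δh = 38.9 ft = 11.86 m
ΔV = S × A × Δh = 9.8 × 10^-5 × 5.076 × 10^8 m² × 11.86 m = 5.899 × 10^5 m³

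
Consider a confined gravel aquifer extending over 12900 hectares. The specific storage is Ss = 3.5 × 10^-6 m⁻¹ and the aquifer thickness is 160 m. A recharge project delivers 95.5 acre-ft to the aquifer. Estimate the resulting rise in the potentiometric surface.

Δh ≈ 1.63 m

S = Ss × b = 3.5 × 10^-6 m⁻¹ × 160 m = 5.6 × 10^-4
A = 12900 hectares = 1.29 × 10^8 m²
ΔV = 95.5 acre-ft = 1.178 × 10^5 m³
Δh = ΔV / (S × A) = 1.178 × 10^5 m³ / (5.6 × 10^-4 × 1.29 × 10^8 m²) = 1.631 m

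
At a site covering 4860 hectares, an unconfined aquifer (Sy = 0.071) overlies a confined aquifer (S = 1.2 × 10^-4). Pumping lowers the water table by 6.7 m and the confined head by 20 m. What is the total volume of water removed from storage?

A = 4860 hectares = 4.86 × 10^7 m²
Unconfined: ΔV_u = Sy × A × Δh_u = 0.071 × 4.86 × 10^7 × 6.7 = 2.312 × 10^7 m³
Confined: ΔV_c = S × A × Δh_c = 1.2 × 10^-4 × 4.86 × 10^7 × 20 = 1.166 × 10^5 m³
Total ΔV = 2.312 × 10^7 + 1.166 × 10^5 = 2.324 × 10^7 m³

ΔV ≈ 2.32 × 10^7 m³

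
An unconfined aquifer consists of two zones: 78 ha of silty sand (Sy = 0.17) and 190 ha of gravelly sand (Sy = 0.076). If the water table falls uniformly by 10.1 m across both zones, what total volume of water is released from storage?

ΔV ≈ 2.8 × 10^6 m³

A₁ = 78 ha = 7.8 × 10^5 m²; A₂ = 190 ha = 1.9 × 10^6 m²
ΔV₁ = 0.17 × 7.8 × 10^5 × 10.1 = 1.339 × 10^6 m³
ΔV₂ = 0.076 × 1.9 × 10^6 × 10.1 = 1.458 × 10^6 m³
ΔV = ΔV₁ + ΔV₂ = 2.798 × 10^6 m³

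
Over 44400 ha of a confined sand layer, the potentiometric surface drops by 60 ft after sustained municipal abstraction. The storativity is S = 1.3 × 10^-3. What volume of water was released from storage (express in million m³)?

ΔV ≈ 10.6 million m³

A = 44400 ha = 4.44 × 10^8 m²
Δh = 60 ft = 18.29 m
ΔV = S × A × Δh = 0.0013 × 4.44 × 10^8 m² × 18.29 m = 1.056 × 10^7 m³
ΔV = 1.056 × 10^7 m³ = 10.56 million m³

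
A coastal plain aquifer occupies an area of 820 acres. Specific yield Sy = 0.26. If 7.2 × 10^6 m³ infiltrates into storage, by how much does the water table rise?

A = 820 acres = 3.318 × 10^6 m²
Δh = ΔV / (Sy × A) = 7.2 × 10^6 m³ / (0.26 × 3.318 × 10^6 m²) = 8.345 m

Δh ≈ 8.35 m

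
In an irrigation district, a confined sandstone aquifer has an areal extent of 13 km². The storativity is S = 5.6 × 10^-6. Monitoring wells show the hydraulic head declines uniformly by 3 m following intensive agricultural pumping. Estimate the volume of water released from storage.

ΔV ≈ 218 m³

A = 13 km² = 1.3 × 10^7 m²
ΔV = S × A × Δh = 5.6 × 10^-6 × 1.3 × 10^7 m² × 3 m = 218.4 m³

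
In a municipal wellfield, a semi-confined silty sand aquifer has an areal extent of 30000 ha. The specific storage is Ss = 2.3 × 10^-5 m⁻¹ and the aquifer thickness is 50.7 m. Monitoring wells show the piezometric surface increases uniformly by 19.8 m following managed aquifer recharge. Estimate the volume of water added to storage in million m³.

ΔV ≈ 6.93 million m³

S = Ss × b = 2.3 × 10^-5 m⁻¹ × 50.7 m = 1.166 × 10^-3
A = 30000 ha = 3 × 10^8 m²
ΔV = S × A × Δh = 0.001166 × 3 × 10^8 m² × 19.8 m = 6.927 × 10^6 m³
ΔV = 6.927 × 10^6 m³ = 6.927 million m³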